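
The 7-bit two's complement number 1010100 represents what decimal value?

MSB is 1, so the value is negative. Find the magnitude:
1. Invert bits:  0101011
2. Add 1:        0101100  = 44
3. Apply sign:   -44

Answer: -44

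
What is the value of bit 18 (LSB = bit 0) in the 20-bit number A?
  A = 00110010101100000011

Bit 18 is the 19th from the right.
  00110010101100000011
   ^
That bit is 0.

Answer: 0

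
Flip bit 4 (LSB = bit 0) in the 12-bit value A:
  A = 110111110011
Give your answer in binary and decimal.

Mask = 1 << 4 = 000000010000
Bit 4 of A is 1; XOR with the mask flips it to 0.
  110111110011
^ 000000010000
--------------
  110111100011

Answer: 110111100011 (3555)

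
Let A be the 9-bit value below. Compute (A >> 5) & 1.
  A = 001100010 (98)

Bit 5 is the 6th from the right.
  001100010
     ^
That bit is 1.

Answer: 1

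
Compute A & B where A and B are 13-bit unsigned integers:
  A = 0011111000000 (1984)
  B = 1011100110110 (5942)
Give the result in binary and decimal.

Apply & to each column (1 only where both bits are 1):
  0011111000000
& 1011100110110
---------------
  0011100000000

Answer: 0011100000000 (1792)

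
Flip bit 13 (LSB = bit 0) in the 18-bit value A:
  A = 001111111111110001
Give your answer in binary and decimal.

Mask = 1 << 13 = 000010000000000000
Bit 13 of A is 1; XOR with the mask flips it to 0.
  001111111111110001
^ 000010000000000000
--------------------
  001101111111110001

Answer: 001101111111110001 (57329)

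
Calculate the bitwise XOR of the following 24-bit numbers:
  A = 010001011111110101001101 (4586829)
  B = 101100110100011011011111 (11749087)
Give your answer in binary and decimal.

Apply ^ to each column (1 where bits differ):
  010001011111110101001101
^ 101100110100011011011111
--------------------------
  111101101011101110010010

Answer: 111101101011101110010010 (16169874)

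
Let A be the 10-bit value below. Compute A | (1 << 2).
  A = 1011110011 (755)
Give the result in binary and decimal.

Mask = 1 << 2 = 0000000100
Bit 2 of A is 0, so OR-ing with the mask flips it to 1.
  1011110011
| 0000000100
------------
  1011110111

Answer: 1011110111 (759)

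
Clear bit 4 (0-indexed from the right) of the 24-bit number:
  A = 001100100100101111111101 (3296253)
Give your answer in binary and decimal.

Mask = ~(1 << 4) = 111111111111111111101111
Bit 4 of A is 1, so AND-ing with the mask clears it to 0.
  001100100100101111111101
& 111111111111111111101111
--------------------------
  001100100100101111101101

Answer: 001100100100101111101101 (3296237)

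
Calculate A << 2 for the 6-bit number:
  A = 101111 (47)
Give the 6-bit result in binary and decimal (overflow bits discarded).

Shift left by 2: drop the top 2 bit(s), append 2 zero(s) on the right.
  101111  ->  discard [10], keep [1111], append 00
= 111100

Answer: 111100 (60)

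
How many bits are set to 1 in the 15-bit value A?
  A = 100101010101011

100101010101011
1-bits at positions (from bit 0 = LSB): 0, 1, 3, 5, 7, 9, 11, 14
Count = 8

Answer: 8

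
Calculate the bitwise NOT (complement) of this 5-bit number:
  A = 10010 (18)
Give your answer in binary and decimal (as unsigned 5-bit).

Flip each bit (0->1, 1->0):
  10010
  01101

Answer: 01101 (13)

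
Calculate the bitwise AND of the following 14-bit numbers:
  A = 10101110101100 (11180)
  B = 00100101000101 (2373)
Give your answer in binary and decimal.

Apply & to each column (1 only where both bits are 1):
  10101110101100
& 00100101000101
----------------
  00100100000100

Answer: 00100100000100 (2308)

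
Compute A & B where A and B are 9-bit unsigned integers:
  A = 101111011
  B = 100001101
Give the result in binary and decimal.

Apply & to each column (1 only where both bits are 1):
  101111011
& 100001101
-----------
  100001001

Answer: 100001001 (265)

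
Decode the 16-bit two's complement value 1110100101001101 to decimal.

MSB is 1, so the value is negative. Find the magnitude:
1. Invert bits:  0001011010110010
2. Add 1:        0001011010110011  = 5811
3. Apply sign:   -5811

Answer: -5811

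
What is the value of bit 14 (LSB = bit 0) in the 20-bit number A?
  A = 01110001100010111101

Bit 14 is the 15th from the right.
  01110001100010111101
       ^
That bit is 0.

Answer: 0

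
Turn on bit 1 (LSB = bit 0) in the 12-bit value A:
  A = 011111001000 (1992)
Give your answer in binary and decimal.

Mask = 1 << 1 = 000000000010
Bit 1 of A is 0, so OR-ing with the mask flips it to 1.
  011111001000
| 000000000010
--------------
  011111001010

Answer: 011111001010 (1994)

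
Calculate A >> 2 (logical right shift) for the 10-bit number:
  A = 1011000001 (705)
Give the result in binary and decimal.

Logical shift right by 2: drop the bottom 2 bit(s), prepend 2 zero(s) on the left.
  1011000001  ->  keep [10110000], discard [01], prepend 00
= 0010110000

Answer: 0010110000 (176)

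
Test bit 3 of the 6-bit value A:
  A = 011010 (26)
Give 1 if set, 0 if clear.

Bit 3 is the 4th from the right.
  011010
    ^
That bit is 1.

Answer: 1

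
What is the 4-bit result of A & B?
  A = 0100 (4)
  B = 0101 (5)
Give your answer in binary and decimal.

Apply & to each column (1 only where both bits are 1):
  0100
& 0101
------
  0100

Answer: 0100 (4)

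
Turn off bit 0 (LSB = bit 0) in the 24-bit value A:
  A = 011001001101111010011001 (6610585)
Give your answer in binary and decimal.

Mask = ~(1 << 0) = 111111111111111111111110
Bit 0 of A is 1, so AND-ing with the mask clears it to 0.
  011001001101111010011001
& 111111111111111111111110
--------------------------
  011001001101111010011000

Answer: 011001001101111010011000 (6610584)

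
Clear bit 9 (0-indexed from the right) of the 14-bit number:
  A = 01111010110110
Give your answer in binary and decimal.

Mask = ~(1 << 9) = 11110111111111
Bit 9 of A is 1, so AND-ing with the mask clears it to 0.
  01111010110110
& 11110111111111
----------------
  01110010110110

Answer: 01110010110110 (7350)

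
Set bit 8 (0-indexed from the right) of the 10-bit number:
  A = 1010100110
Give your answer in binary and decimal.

Mask = 1 << 8 = 0100000000
Bit 8 of A is 0, so OR-ing with the mask flips it to 1.
  1010100110
| 0100000000
------------
  1110100110

Answer: 1110100110 (934)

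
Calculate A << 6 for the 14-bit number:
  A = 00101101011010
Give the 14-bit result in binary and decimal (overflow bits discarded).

Shift left by 6: drop the top 6 bit(s), append 6 zero(s) on the right.
  00101101011010  ->  discard [001011], keep [01011010], append 000000
= 01011010000000

Answer: 01011010000000 (5760)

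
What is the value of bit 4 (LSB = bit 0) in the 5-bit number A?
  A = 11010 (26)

Bit 4 is the 5th from the right.
  11010
  ^
That bit is 1.

Answer: 1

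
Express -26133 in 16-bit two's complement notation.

1. Binary of +26133:  0110011000010101
2. Invert bits:     1001100111101010
3. Add 1:           1001100111101011

Answer: 1001100111101011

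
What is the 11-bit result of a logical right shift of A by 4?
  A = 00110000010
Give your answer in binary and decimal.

Logical shift right by 4: drop the bottom 4 bit(s), prepend 4 zero(s) on the left.
  00110000010  ->  keep [0011000], discard [0010], prepend 0000
= 00000011000

Answer: 00000011000 (24)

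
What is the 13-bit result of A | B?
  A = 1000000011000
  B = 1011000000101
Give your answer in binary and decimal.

Apply | to each column (1 where either bit is 1):
  1000000011000
| 1011000000101
---------------
  1011000011101

Answer: 1011000011101 (5661)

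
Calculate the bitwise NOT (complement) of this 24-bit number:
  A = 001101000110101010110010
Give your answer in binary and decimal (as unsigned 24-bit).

Flip each bit (0->1, 1->0):
  001101000110101010110010
  110010111001010101001101

Answer: 110010111001010101001101 (13342029)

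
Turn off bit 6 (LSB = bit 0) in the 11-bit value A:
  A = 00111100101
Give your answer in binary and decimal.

Mask = ~(1 << 6) = 11110111111
Bit 6 of A is 1, so AND-ing with the mask clears it to 0.
  00111100101
& 11110111111
-------------
  00110100101

Answer: 00110100101 (421)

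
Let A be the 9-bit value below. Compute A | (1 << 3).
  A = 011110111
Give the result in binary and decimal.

Mask = 1 << 3 = 000001000
Bit 3 of A is 0, so OR-ing with the mask flips it to 1.
  011110111
| 000001000
-----------
  011111111

Answer: 011111111 (255)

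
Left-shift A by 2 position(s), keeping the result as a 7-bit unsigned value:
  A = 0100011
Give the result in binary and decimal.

Shift left by 2: drop the top 2 bit(s), append 2 zero(s) on the right.
  0100011  ->  discard [01], keep [00011], append 00
= 0001100

Answer: 0001100 (12)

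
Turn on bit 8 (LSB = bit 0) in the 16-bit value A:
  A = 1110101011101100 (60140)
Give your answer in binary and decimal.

Mask = 1 << 8 = 0000000100000000
Bit 8 of A is 0, so OR-ing with the mask flips it to 1.
  1110101011101100
| 0000000100000000
------------------
  1110101111101100

Answer: 1110101111101100 (60396)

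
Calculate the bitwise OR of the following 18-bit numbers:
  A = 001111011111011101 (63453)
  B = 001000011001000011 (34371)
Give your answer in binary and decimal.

Apply | to each column (1 where either bit is 1):
  001111011111011101
| 001000011001000011
--------------------
  001111011111011111

Answer: 001111011111011111 (63455)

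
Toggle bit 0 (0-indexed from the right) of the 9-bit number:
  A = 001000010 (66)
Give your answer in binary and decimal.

Mask = 1 << 0 = 000000001
Bit 0 of A is 0; XOR with the mask flips it to 1.
  001000010
^ 000000001
-----------
  001000011

Answer: 001000011 (67)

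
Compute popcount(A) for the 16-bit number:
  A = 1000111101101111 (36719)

1000111101101111
1-bits at positions (from bit 0 = LSB): 0, 1, 2, 3, 5, 6, 8, 9, 10, 11, 15
Count = 11

Answer: 11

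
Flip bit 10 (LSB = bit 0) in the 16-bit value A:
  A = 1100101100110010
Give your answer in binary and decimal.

Mask = 1 << 10 = 0000010000000000
Bit 10 of A is 0; XOR with the mask flips it to 1.
  1100101100110010
^ 0000010000000000
------------------
  1100111100110010

Answer: 1100111100110010 (53042)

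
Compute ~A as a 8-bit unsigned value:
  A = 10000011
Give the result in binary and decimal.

Flip each bit (0->1, 1->0):
  10000011
  01111100

Answer: 01111100 (124)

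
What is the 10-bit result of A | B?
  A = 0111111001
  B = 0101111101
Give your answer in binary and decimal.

Apply | to each column (1 where either bit is 1):
  0111111001
| 0101111101
------------
  0111111101

Answer: 0111111101 (509)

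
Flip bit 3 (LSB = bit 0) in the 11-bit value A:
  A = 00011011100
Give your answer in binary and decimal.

Mask = 1 << 3 = 00000001000
Bit 3 of A is 1; XOR with the mask flips it to 0.
  00011011100
^ 00000001000
-------------
  00011010100

Answer: 00011010100 (212)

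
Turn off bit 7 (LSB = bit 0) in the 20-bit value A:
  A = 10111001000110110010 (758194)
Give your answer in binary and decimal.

Mask = ~(1 << 7) = 11111111111101111111
Bit 7 of A is 1, so AND-ing with the mask clears it to 0.
  10111001000110110010
& 11111111111101111111
----------------------
  10111001000100110010

Answer: 10111001000100110010 (758066)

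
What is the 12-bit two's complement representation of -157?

1. Binary of +157:  000010011101
2. Invert bits:     111101100010
3. Add 1:           111101100011

Answer: 111101100011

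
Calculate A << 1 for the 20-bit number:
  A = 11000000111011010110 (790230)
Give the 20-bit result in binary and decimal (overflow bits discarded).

Shift left by 1: drop the top 1 bit(s), append 1 zero(s) on the right.
  11000000111011010110  ->  discard [1], keep [1000000111011010110], append 0
= 10000001110110101100

Answer: 10000001110110101100 (531884)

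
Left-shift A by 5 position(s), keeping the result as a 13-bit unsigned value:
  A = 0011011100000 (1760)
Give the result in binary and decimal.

Shift left by 5: drop the top 5 bit(s), append 5 zero(s) on the right.
  0011011100000  ->  discard [00110], keep [11100000], append 00000
= 1110000000000

Answer: 1110000000000 (7168)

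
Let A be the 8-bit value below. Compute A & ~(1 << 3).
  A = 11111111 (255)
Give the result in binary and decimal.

Mask = ~(1 << 3) = 11110111
Bit 3 of A is 1, so AND-ing with the mask clears it to 0.
  11111111
& 11110111
----------
  11110111

Answer: 11110111 (247)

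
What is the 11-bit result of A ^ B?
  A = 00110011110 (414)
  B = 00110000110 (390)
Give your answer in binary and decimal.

Apply ^ to each column (1 where bits differ):
  00110011110
^ 00110000110
-------------
  00000011000

Answer: 00000011000 (24)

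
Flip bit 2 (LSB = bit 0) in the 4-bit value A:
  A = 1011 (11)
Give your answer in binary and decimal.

Mask = 1 << 2 = 0100
Bit 2 of A is 0; XOR with the mask flips it to 1.
  1011
^ 0100
------
  1111

Answer: 1111 (15)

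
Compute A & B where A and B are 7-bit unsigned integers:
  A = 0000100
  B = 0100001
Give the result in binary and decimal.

Apply & to each column (1 only where both bits are 1):
  0000100
& 0100001
---------
  0000000

Answer: 0000000 (0)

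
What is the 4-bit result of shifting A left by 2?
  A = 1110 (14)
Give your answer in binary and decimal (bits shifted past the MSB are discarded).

Shift left by 2: drop the top 2 bit(s), append 2 zero(s) on the right.
  1110  ->  discard [11], keep [10], append 00
= 1000

Answer: 1000 (8)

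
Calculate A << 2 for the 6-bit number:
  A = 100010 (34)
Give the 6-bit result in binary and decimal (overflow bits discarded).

Shift left by 2: drop the top 2 bit(s), append 2 zero(s) on the right.
  100010  ->  discard [10], keep [0010], append 00
= 001000

Answer: 001000 (8)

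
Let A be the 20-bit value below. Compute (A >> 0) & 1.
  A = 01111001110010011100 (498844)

Bit 0 is the 1st from the right.
  01111001110010011100
                     ^
That bit is 0.

Answer: 0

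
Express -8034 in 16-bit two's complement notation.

1. Binary of +8034:  0001111101100010
2. Invert bits:     1110000010011101
3. Add 1:           1110000010011110

Answer: 1110000010011110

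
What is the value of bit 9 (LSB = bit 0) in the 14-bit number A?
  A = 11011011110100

Bit 9 is the 10th from the right.
  11011011110100
      ^
That bit is 1.

Answer: 1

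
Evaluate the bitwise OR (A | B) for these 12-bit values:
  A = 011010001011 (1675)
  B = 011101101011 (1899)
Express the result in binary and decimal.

Apply | to each column (1 where either bit is 1):
  011010001011
| 011101101011
--------------
  011111101011

Answer: 011111101011 (2027)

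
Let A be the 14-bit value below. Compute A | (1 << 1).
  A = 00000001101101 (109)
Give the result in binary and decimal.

Mask = 1 << 1 = 00000000000010
Bit 1 of A is 0, so OR-ing with the mask flips it to 1.
  00000001101101
| 00000000000010
----------------
  00000001101111

Answer: 00000001101111 (111)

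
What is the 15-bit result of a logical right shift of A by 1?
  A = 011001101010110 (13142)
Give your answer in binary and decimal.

Logical shift right by 1: drop the bottom 1 bit(s), prepend 1 zero(s) on the left.
  011001101010110  ->  keep [01100110101011], discard [0], prepend 0
= 001100110101011

Answer: 001100110101011 (6571)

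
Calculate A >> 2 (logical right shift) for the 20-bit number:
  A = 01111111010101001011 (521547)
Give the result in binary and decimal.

Logical shift right by 2: drop the bottom 2 bit(s), prepend 2 zero(s) on the left.
  01111111010101001011  ->  keep [011111110101010010], discard [11], prepend 00
= 00011111110101010010

Answer: 00011111110101010010 (130386)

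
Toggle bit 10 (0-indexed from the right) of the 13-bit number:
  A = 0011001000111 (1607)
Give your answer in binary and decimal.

Mask = 1 << 10 = 0010000000000
Bit 10 of A is 1; XOR with the mask flips it to 0.
  0011001000111
^ 0010000000000
---------------
  0001001000111

Answer: 0001001000111 (583)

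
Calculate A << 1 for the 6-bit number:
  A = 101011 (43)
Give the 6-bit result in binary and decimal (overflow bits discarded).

Shift left by 1: drop the top 1 bit(s), append 1 zero(s) on the right.
  101011  ->  discard [1], keep [01011], append 0
= 010110

Answer: 010110 (22)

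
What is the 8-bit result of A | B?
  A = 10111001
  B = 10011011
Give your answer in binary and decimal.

Apply | to each column (1 where either bit is 1):
  10111001
| 10011011
----------
  10111011

Answer: 10111011 (187)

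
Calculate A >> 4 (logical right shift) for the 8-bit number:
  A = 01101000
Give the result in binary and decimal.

Logical shift right by 4: drop the bottom 4 bit(s), prepend 4 zero(s) on the left.
  01101000  ->  keep [0110], discard [1000], prepend 0000
= 00000110

Answer: 00000110 (6)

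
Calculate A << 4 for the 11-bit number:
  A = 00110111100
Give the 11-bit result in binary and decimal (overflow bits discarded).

Shift left by 4: drop the top 4 bit(s), append 4 zero(s) on the right.
  00110111100  ->  discard [0011], keep [0111100], append 0000
= 01111000000

Answer: 01111000000 (960)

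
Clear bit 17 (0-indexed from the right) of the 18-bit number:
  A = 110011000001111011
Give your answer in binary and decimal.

Mask = ~(1 << 17) = 011111111111111111
Bit 17 of A is 1, so AND-ing with the mask clears it to 0.
  110011000001111011
& 011111111111111111
--------------------
  010011000001111011

Answer: 010011000001111011 (77947)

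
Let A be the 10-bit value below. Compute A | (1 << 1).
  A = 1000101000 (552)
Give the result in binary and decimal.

Mask = 1 << 1 = 0000000010
Bit 1 of A is 0, so OR-ing with the mask flips it to 1.
  1000101000
| 0000000010
------------
  1000101010

Answer: 1000101010 (554)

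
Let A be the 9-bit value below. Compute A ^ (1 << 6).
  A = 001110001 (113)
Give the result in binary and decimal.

Mask = 1 << 6 = 001000000
Bit 6 of A is 1; XOR with the mask flips it to 0.
  001110001
^ 001000000
-----------
  000110001

Answer: 000110001 (49)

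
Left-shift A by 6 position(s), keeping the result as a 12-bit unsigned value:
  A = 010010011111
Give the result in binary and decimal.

Shift left by 6: drop the top 6 bit(s), append 6 zero(s) on the right.
  010010011111  ->  discard [010010], keep [011111], append 000000
= 011111000000

Answer: 011111000000 (1984)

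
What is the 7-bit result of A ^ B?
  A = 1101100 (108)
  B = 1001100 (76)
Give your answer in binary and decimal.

Apply ^ to each column (1 where bits differ):
  1101100
^ 1001100
---------
  0100000

Answer: 0100000 (32)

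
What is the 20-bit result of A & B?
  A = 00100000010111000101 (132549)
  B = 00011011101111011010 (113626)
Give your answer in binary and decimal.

Apply & to each column (1 only where both bits are 1):
  00100000010111000101
& 00011011101111011010
----------------------
  00000000000111000000

Answer: 00000000000111000000 (448)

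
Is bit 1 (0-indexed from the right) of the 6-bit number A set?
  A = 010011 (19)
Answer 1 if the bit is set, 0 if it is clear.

Bit 1 is the 2nd from the right.
  010011
      ^
That bit is 1.

Answer: 1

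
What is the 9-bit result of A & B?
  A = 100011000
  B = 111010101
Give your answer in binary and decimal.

Apply & to each column (1 only where both bits are 1):
  100011000
& 111010101
-----------
  100010000

Answer: 100010000 (272)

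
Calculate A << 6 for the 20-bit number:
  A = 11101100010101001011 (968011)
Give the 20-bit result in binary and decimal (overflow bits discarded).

Shift left by 6: drop the top 6 bit(s), append 6 zero(s) on the right.
  11101100010101001011  ->  discard [111011], keep [00010101001011], append 000000
= 00010101001011000000

Answer: 00010101001011000000 (86720)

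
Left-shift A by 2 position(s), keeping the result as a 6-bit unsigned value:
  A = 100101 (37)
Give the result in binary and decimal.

Shift left by 2: drop the top 2 bit(s), append 2 zero(s) on the right.
  100101  ->  discard [10], keep [0101], append 00
= 010100

Answer: 010100 (20)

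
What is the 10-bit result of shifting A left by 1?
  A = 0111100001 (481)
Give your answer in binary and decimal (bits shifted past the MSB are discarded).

Shift left by 1: drop the top 1 bit(s), append 1 zero(s) on the right.
  0111100001  ->  discard [0], keep [111100001], append 0
= 1111000010

Answer: 1111000010 (962)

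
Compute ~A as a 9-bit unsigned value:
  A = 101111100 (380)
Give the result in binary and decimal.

Flip each bit (0->1, 1->0):
  101111100
  010000011

Answer: 010000011 (131)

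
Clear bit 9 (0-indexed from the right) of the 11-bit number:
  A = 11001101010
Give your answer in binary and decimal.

Mask = ~(1 << 9) = 10111111111
Bit 9 of A is 1, so AND-ing with the mask clears it to 0.
  11001101010
& 10111111111
-------------
  10001101010

Answer: 10001101010 (1130)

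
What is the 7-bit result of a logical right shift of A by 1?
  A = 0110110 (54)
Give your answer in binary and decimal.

Logical shift right by 1: drop the bottom 1 bit(s), prepend 1 zero(s) on the left.
  0110110  ->  keep [011011], discard [0], prepend 0
= 0011011

Answer: 0011011 (27)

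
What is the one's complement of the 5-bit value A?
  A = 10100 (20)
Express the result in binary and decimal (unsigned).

Flip each bit (0->1, 1->0):
  10100
  01011

Answer: 01011 (11)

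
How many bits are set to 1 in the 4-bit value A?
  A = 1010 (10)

1010
1-bits at positions (from bit 0 = LSB): 1, 3
Count = 2

Answer: 2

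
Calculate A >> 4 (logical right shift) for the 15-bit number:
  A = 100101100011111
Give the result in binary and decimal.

Logical shift right by 4: drop the bottom 4 bit(s), prepend 4 zero(s) on the left.
  100101100011111  ->  keep [10010110001], discard [1111], prepend 0000
= 000010010110001

Answer: 000010010110001 (1201)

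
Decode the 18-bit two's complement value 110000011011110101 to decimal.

MSB is 1, so the value is negative. Find the magnitude:
1. Invert bits:  001111100100001010
2. Add 1:        001111100100001011  = 63755
3. Apply sign:   -63755

Answer: -63755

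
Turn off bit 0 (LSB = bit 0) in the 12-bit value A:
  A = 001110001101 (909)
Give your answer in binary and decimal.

Mask = ~(1 << 0) = 111111111110
Bit 0 of A is 1, so AND-ing with the mask clears it to 0.
  001110001101
& 111111111110
--------------
  001110001100

Answer: 001110001100 (908)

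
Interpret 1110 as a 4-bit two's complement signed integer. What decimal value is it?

MSB is 1, so the value is negative. Find the magnitude:
1. Invert bits:  0001
2. Add 1:        0010  = 2
3. Apply sign:   -2

Answer: -2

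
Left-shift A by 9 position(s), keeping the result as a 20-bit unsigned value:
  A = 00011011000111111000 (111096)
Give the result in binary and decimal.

Shift left by 9: drop the top 9 bit(s), append 9 zero(s) on the right.
  00011011000111111000  ->  discard [000110110], keep [00111111000], append 000000000
= 00111111000000000000

Answer: 00111111000000000000 (258048)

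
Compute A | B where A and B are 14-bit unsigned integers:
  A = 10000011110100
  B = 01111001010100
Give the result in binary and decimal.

Apply | to each column (1 where either bit is 1):
  10000011110100
| 01111001010100
----------------
  11111011110100

Answer: 11111011110100 (16116)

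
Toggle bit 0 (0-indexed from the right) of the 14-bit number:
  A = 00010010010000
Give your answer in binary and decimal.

Mask = 1 << 0 = 00000000000001
Bit 0 of A is 0; XOR with the mask flips it to 1.
  00010010010000
^ 00000000000001
----------------
  00010010010001

Answer: 00010010010001 (1169)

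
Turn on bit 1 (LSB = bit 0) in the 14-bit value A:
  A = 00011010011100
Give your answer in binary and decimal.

Mask = 1 << 1 = 00000000000010
Bit 1 of A is 0, so OR-ing with the mask flips it to 1.
  00011010011100
| 00000000000010
----------------
  00011010011110

Answer: 00011010011110 (1694)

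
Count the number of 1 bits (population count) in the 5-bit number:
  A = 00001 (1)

00001
1-bits at positions (from bit 0 = LSB): 0
Count = 1

Answer: 1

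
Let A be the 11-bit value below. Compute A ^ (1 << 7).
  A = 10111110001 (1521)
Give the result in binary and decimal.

Mask = 1 << 7 = 00010000000
Bit 7 of A is 1; XOR with the mask flips it to 0.
  10111110001
^ 00010000000
-------------
  10101110001

Answer: 10101110001 (1393)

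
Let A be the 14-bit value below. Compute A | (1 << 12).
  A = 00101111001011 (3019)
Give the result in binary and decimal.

Mask = 1 << 12 = 01000000000000
Bit 12 of A is 0, so OR-ing with the mask flips it to 1.
  00101111001011
| 01000000000000
----------------
  01101111001011

Answer: 01101111001011 (7115)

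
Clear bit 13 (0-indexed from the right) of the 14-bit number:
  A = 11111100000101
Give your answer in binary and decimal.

Mask = ~(1 << 13) = 01111111111111
Bit 13 of A is 1, so AND-ing with the mask clears it to 0.
  11111100000101
& 01111111111111
----------------
  01111100000101

Answer: 01111100000101 (7941)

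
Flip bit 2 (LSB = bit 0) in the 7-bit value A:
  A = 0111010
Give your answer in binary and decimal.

Mask = 1 << 2 = 0000100
Bit 2 of A is 0; XOR with the mask flips it to 1.
  0111010
^ 0000100
---------
  0111110

Answer: 0111110 (62)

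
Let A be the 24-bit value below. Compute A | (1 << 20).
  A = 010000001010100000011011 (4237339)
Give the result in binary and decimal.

Mask = 1 << 20 = 000100000000000000000000
Bit 20 of A is 0, so OR-ing with the mask flips it to 1.
  010000001010100000011011
| 000100000000000000000000
--------------------------
  010100001010100000011011

Answer: 010100001010100000011011 (5285915)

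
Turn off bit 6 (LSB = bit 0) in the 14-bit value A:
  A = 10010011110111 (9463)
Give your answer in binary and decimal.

Mask = ~(1 << 6) = 11111110111111
Bit 6 of A is 1, so AND-ing with the mask clears it to 0.
  10010011110111
& 11111110111111
----------------
  10010010110111

Answer: 10010010110111 (9399)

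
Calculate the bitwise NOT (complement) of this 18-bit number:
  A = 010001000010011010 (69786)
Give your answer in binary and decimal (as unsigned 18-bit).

Flip each bit (0->1, 1->0):
  010001000010011010
  101110111101100101

Answer: 101110111101100101 (192357)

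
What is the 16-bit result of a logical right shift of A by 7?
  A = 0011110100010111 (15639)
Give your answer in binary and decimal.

Logical shift right by 7: drop the bottom 7 bit(s), prepend 7 zero(s) on the left.
  0011110100010111  ->  keep [001111010], discard [0010111], prepend 0000000
= 0000000001111010

Answer: 0000000001111010 (122)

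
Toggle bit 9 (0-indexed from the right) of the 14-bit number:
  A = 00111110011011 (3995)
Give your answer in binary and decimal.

Mask = 1 << 9 = 00001000000000
Bit 9 of A is 1; XOR with the mask flips it to 0.
  00111110011011
^ 00001000000000
----------------
  00110110011011

Answer: 00110110011011 (3483)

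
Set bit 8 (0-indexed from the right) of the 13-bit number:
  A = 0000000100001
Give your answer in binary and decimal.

Mask = 1 << 8 = 0000100000000
Bit 8 of A is 0, so OR-ing with the mask flips it to 1.
  0000000100001
| 0000100000000
---------------
  0000100100001

Answer: 0000100100001 (289)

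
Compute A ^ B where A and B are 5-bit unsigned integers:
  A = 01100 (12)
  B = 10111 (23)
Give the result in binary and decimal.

Apply ^ to each column (1 where bits differ):
  01100
^ 10111
-------
  11011

Answer: 11011 (27)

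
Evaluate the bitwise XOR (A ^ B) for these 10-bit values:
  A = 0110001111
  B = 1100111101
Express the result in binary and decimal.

Apply ^ to each column (1 where bits differ):
  0110001111
^ 1100111101
------------
  1010110010

Answer: 1010110010 (690)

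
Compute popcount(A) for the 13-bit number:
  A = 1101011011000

1101011011000
1-bits at positions (from bit 0 = LSB): 3, 4, 6, 7, 9, 11, 12
Count = 7

Answer: 7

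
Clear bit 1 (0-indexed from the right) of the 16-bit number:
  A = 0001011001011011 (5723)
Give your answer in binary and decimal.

Mask = ~(1 << 1) = 1111111111111101
Bit 1 of A is 1, so AND-ing with the mask clears it to 0.
  0001011001011011
& 1111111111111101
------------------
  0001011001011001

Answer: 0001011001011001 (5721)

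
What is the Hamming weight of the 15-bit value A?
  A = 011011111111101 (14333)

011011111111101
1-bits at positions (from bit 0 = LSB): 0, 2, 3, 4, 5, 6, 7, 8, 9, 10, 12, 13
Count = 12

Answer: 12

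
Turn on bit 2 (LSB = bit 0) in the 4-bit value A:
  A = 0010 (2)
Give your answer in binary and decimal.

Mask = 1 << 2 = 0100
Bit 2 of A is 0, so OR-ing with the mask flips it to 1.
  0010
| 0100
------
  0110

Answer: 0110 (6)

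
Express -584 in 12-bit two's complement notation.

1. Binary of +584:  001001001000
2. Invert bits:     110110110111
3. Add 1:           110110111000

Answer: 110110111000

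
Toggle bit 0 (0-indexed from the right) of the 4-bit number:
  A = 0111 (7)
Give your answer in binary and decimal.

Mask = 1 << 0 = 0001
Bit 0 of A is 1; XOR with the mask flips it to 0.
  0111
^ 0001
------
  0110

Answer: 0110 (6)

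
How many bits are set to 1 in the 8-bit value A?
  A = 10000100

10000100
1-bits at positions (from bit 0 = LSB): 2, 7
Count = 2

Answer: 2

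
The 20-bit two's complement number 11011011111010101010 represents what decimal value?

MSB is 1, so the value is negative. Find the magnitude:
1. Invert bits:  00100100000101010101
2. Add 1:        00100100000101010110  = 147798
3. Apply sign:   -147798

Answer: -147798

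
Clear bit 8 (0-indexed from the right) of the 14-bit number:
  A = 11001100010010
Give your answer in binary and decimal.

Mask = ~(1 << 8) = 11111011111111
Bit 8 of A is 1, so AND-ing with the mask clears it to 0.
  11001100010010
& 11111011111111
----------------
  11001000010010

Answer: 11001000010010 (12818)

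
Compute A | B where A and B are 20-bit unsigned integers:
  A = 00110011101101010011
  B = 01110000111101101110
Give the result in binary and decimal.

Apply | to each column (1 where either bit is 1):
  00110011101101010011
| 01110000111101101110
----------------------
  01110011111101111111

Answer: 01110011111101111111 (475007)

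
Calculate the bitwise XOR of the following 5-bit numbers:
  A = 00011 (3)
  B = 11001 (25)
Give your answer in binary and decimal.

Apply ^ to each column (1 where bits differ):
  00011
^ 11001
-------
  11010

Answer: 11010 (26)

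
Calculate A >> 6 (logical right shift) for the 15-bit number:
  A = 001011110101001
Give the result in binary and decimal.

Logical shift right by 6: drop the bottom 6 bit(s), prepend 6 zero(s) on the left.
  001011110101001  ->  keep [001011110], discard [101001], prepend 000000
= 000000001011110

Answer: 000000001011110 (94)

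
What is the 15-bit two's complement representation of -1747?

1. Binary of +1747:  000011011010011
2. Invert bits:     111100100101100
3. Add 1:           111100100101101

Answer: 111100100101101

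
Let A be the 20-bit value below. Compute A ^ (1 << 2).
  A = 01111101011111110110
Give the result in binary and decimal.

Mask = 1 << 2 = 00000000000000000100
Bit 2 of A is 1; XOR with the mask flips it to 0.
  01111101011111110110
^ 00000000000000000100
----------------------
  01111101011111110010

Answer: 01111101011111110010 (514034)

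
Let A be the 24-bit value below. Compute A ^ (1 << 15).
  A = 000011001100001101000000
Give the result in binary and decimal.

Mask = 1 << 15 = 000000001000000000000000
Bit 15 of A is 1; XOR with the mask flips it to 0.
  000011001100001101000000
^ 000000001000000000000000
--------------------------
  000011000100001101000000

Answer: 000011000100001101000000 (803648)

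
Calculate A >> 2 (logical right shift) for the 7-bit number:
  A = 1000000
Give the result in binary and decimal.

Logical shift right by 2: drop the bottom 2 bit(s), prepend 2 zero(s) on the left.
  1000000  ->  keep [10000], discard [00], prepend 00
= 0010000

Answer: 0010000 (16)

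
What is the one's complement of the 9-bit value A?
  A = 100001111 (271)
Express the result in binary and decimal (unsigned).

Flip each bit (0->1, 1->0):
  100001111
  011110000

Answer: 011110000 (240)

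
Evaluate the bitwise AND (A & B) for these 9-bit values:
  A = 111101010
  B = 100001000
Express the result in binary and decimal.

Apply & to each column (1 only where both bits are 1):
  111101010
& 100001000
-----------
  100001000

Answer: 100001000 (264)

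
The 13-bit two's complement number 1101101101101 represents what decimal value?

MSB is 1, so the value is negative. Find the magnitude:
1. Invert bits:  0010010010010
2. Add 1:        0010010010011  = 1171
3. Apply sign:   -1171

Answer: -1171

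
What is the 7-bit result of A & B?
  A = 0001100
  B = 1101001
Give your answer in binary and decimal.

Apply & to each column (1 only where both bits are 1):
  0001100
& 1101001
---------
  0001000

Answer: 0001000 (8)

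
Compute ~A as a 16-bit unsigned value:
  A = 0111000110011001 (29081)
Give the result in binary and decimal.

Flip each bit (0->1, 1->0):
  0111000110011001
  1000111001100110

Answer: 1000111001100110 (36454)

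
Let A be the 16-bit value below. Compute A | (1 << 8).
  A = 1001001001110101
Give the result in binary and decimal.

Mask = 1 << 8 = 0000000100000000
Bit 8 of A is 0, so OR-ing with the mask flips it to 1.
  1001001001110101
| 0000000100000000
------------------
  1001001101110101

Answer: 1001001101110101 (37749)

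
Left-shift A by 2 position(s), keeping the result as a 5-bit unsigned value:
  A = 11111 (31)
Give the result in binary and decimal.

Shift left by 2: drop the top 2 bit(s), append 2 zero(s) on the right.
  11111  ->  discard [11], keep [111], append 00
= 11100

Answer: 11100 (28)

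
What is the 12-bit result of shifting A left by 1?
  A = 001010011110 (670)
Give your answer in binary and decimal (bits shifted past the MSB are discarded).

Shift left by 1: drop the top 1 bit(s), append 1 zero(s) on the right.
  001010011110  ->  discard [0], keep [01010011110], append 0
= 010100111100

Answer: 010100111100 (1340)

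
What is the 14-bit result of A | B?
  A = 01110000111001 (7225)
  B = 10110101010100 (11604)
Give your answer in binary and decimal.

Apply | to each column (1 where either bit is 1):
  01110000111001
| 10110101010100
----------------
  11110101111101

Answer: 11110101111101 (15741)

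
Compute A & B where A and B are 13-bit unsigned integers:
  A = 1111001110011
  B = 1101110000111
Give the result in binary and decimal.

Apply & to each column (1 only where both bits are 1):
  1111001110011
& 1101110000111
---------------
  1101000000011

Answer: 1101000000011 (6659)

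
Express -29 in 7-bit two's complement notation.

1. Binary of +29:  0011101
2. Invert bits:     1100010
3. Add 1:           1100011

Answer: 1100011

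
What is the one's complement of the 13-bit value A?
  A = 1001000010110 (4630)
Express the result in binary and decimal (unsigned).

Flip each bit (0->1, 1->0):
  1001000010110
  0110111101001

Answer: 0110111101001 (3561)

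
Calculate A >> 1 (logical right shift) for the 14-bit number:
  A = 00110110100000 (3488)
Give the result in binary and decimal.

Logical shift right by 1: drop the bottom 1 bit(s), prepend 1 zero(s) on the left.
  00110110100000  ->  keep [0011011010000], discard [0], prepend 0
= 00011011010000

Answer: 00011011010000 (1744)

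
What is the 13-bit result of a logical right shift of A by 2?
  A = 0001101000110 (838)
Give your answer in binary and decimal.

Logical shift right by 2: drop the bottom 2 bit(s), prepend 2 zero(s) on the left.
  0001101000110  ->  keep [00011010001], discard [10], prepend 00
= 0000011010001

Answer: 0000011010001 (209)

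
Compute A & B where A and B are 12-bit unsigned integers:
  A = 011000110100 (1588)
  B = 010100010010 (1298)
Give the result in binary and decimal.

Apply & to each column (1 only where both bits are 1):
  011000110100
& 010100010010
--------------
  010000010000

Answer: 010000010000 (1040)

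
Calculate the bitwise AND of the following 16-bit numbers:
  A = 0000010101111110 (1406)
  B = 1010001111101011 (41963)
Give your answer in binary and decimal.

Apply & to each column (1 only where both bits are 1):
  0000010101111110
& 1010001111101011
------------------
  0000000101101010

Answer: 0000000101101010 (362)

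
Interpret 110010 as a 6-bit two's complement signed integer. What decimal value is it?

MSB is 1, so the value is negative. Find the magnitude:
1. Invert bits:  001101
2. Add 1:        001110  = 14
3. Apply sign:   -14

Answer: -14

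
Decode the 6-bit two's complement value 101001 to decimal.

MSB is 1, so the value is negative. Find the magnitude:
1. Invert bits:  010110
2. Add 1:        010111  = 23
3. Apply sign:   -23

Answer: -23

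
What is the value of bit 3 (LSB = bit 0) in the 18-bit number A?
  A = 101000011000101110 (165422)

Bit 3 is the 4th from the right.
  101000011000101110
                ^
That bit is 1.

Answer: 1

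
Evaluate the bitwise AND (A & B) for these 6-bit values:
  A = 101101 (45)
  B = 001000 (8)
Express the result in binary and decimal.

Apply & to each column (1 only where both bits are 1):
  101101
& 001000
--------
  001000

Answer: 001000 (8)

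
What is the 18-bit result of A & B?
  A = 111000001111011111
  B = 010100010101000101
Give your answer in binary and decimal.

Apply & to each column (1 only where both bits are 1):
  111000001111011111
& 010100010101000101
--------------------
  010000000101000101

Answer: 010000000101000101 (65861)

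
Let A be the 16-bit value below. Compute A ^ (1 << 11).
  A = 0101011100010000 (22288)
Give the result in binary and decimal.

Mask = 1 << 11 = 0000100000000000
Bit 11 of A is 0; XOR with the mask flips it to 1.
  0101011100010000
^ 0000100000000000
------------------
  0101111100010000

Answer: 0101111100010000 (24336)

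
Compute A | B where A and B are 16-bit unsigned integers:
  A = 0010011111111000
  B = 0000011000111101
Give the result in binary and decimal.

Apply | to each column (1 where either bit is 1):
  0010011111111000
| 0000011000111101
------------------
  0010011111111101

Answer: 0010011111111101 (10237)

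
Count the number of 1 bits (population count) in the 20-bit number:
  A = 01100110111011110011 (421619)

01100110111011110011
1-bits at positions (from bit 0 = LSB): 0, 1, 4, 5, 6, 7, 9, 10, 11, 13, 14, 17, 18
Count = 13

Answer: 13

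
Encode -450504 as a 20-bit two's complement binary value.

1. Binary of +450504:  01101101111111001000
2. Invert bits:     10010010000000110111
3. Add 1:           10010010000000111000

Answer: 10010010000000111000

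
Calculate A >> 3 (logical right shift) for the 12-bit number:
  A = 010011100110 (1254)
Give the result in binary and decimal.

Logical shift right by 3: drop the bottom 3 bit(s), prepend 3 zero(s) on the left.
  010011100110  ->  keep [010011100], discard [110], prepend 000
= 000010011100

Answer: 000010011100 (156)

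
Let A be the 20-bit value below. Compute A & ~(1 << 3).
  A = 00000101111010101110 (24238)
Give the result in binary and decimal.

Mask = ~(1 << 3) = 11111111111111110111
Bit 3 of A is 1, so AND-ing with the mask clears it to 0.
  00000101111010101110
& 11111111111111110111
----------------------
  00000101111010100110

Answer: 00000101111010100110 (24230)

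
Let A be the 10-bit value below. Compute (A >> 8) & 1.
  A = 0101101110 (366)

Bit 8 is the 9th from the right.
  0101101110
   ^
That bit is 1.

Answer: 1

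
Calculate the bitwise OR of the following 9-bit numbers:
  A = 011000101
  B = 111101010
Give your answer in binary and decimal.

Apply | to each column (1 where either bit is 1):
  011000101
| 111101010
-----------
  111101111

Answer: 111101111 (495)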